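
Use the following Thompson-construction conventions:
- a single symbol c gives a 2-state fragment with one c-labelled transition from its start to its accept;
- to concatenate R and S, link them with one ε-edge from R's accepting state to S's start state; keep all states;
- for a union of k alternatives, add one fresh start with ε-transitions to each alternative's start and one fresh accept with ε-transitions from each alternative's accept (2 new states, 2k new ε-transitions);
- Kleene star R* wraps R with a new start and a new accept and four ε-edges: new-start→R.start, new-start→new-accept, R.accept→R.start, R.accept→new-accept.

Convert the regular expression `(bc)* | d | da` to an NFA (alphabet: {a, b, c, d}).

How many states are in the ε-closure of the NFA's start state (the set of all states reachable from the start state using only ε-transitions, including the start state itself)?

7

Work bottom-up. For each fragment F, track |ε-closure(F.start)| and whether F's accept lies in that closure (i.e. whether F accepts ε). A single-symbol fragment has closure size 1 and does not accept ε.
  bc → same as the first factor's closure: |closure| = 1
  (bc)* → |closure| = 1 (new start) + 1 (body) + 1 (new accept) = 3
  da → |closure| equals the left operand's closure size = 1 (its accept is not ε-reachable, so the closure stops there)
  (bc)* | d | da → |closure| = 1 (new start) + (3 + 1 + 1) + 1 (new accept, since some branch ε-reaches its own accept) = 7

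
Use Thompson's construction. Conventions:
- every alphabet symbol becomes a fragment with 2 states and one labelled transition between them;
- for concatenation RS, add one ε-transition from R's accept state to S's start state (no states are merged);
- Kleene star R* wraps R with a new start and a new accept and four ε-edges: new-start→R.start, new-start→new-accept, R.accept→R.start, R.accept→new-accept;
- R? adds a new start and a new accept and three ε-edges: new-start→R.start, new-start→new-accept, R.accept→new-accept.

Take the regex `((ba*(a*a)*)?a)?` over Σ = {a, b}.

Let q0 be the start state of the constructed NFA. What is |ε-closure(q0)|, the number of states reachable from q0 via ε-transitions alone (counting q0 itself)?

6

Compute the ε-closure size of each fragment's start state recursively; a symbol fragment's start has no outgoing ε-edge, so its closure is just itself (size 1).
  a* : the star's fresh start ε-reaches both the body's start and the fresh accept: |ε-closure| = 2 + 1 = 3
  a* : new start has ε-edges to the inner start and to the new accept, so |ε-closure| = 2 + 1 = 3
  a*a : the left operand accepts ε, so the closure extends into the next operand (via the concat ε-link); |ε-closure| = 3 + 1 = 4
  (a*a)* : the star's fresh start ε-reaches both the body's start and the fresh accept: |ε-closure| = 2 + 4 = 6
  ba*(a*a)* : |ε-closure| equals the left operand's closure size = 1 (its accept is not ε-reachable, so the closure stops there)
  (ba*(a*a)*)? : |ε-closure| = 1 (new start) + 1 (body) + 1 (new accept, via ε) = 3
  (ba*(a*a)*)?a : the left operand accepts ε, so the closure extends into the next operand (via the concat ε-link); |ε-closure| = 3 + 1 = 4
  ((ba*(a*a)*)?a)? : new start has ε-edges to the inner start and to the new accept, so |ε-closure| = 2 + 4 = 6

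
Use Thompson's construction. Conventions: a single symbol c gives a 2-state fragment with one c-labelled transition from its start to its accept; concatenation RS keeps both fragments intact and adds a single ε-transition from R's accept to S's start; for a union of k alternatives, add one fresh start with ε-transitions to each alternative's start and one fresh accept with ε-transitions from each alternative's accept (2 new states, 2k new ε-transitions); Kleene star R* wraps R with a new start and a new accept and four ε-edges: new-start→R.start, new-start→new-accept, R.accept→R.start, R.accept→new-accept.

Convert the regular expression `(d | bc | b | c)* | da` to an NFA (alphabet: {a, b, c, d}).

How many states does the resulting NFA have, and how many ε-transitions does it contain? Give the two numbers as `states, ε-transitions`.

By structural recursion:
Each of the 7 symbol leaves contributes 2 states and 0 ε-transitions.
  bc → 4 states, 1 ε-transition
  d | bc | b | c → 12 states, 9 ε-transitions
  (d | bc | b | c)* → 14 states, 13 ε-transitions
  da → 4 states, 1 ε-transition
  (d | bc | b | c)* | da → 20 states, 18 ε-transitions

20, 18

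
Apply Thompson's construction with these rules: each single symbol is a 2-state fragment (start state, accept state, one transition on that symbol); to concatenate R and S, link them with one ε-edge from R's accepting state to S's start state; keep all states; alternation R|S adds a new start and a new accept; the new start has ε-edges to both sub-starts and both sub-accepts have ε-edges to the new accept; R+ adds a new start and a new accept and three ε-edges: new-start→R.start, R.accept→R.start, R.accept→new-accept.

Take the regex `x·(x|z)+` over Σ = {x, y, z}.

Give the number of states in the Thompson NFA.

10

Bottom-up over the parse tree:
Each of the 3 symbol leaves contributes a 2-state fragment.
  x|z = 6 states
  (x|z)+ = 8 states
  x·(x|z)+ = 10 states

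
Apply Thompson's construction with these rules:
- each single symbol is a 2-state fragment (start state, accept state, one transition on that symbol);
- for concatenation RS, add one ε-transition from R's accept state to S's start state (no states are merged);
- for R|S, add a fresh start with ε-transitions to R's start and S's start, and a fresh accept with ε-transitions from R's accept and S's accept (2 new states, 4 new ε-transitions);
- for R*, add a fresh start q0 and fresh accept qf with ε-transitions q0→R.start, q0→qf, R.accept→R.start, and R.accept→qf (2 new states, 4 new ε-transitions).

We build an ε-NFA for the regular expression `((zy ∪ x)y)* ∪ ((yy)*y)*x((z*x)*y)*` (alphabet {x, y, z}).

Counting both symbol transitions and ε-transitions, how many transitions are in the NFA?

51

By structural recursion:
Each of the 11 symbol leaves contributes 1 transition (1 symbol, 0 ε).
  zy = 3 transitions (2 symbol, 1 ε)
  zy ∪ x = 8 transitions (3 symbol, 5 ε)
  (zy ∪ x)y = 10 transitions (4 symbol, 6 ε)
  ((zy ∪ x)y)* = 14 transitions (4 symbol, 10 ε)
  yy = 3 transitions (2 symbol, 1 ε)
  (yy)* = 7 transitions (2 symbol, 5 ε)
  (yy)*y = 9 transitions (3 symbol, 6 ε)
  ((yy)*y)* = 13 transitions (3 symbol, 10 ε)
  z* = 5 transitions (1 symbol, 4 ε)
  z*x = 7 transitions (2 symbol, 5 ε)
  (z*x)* = 11 transitions (2 symbol, 9 ε)
  (z*x)*y = 13 transitions (3 symbol, 10 ε)
  ((z*x)*y)* = 17 transitions (3 symbol, 14 ε)
  ((yy)*y)*x((z*x)*y)* = 33 transitions (7 symbol, 26 ε)
  ((zy ∪ x)y)* ∪ ((yy)*y)*x((z*x)*y)* = 51 transitions (11 symbol, 40 ε)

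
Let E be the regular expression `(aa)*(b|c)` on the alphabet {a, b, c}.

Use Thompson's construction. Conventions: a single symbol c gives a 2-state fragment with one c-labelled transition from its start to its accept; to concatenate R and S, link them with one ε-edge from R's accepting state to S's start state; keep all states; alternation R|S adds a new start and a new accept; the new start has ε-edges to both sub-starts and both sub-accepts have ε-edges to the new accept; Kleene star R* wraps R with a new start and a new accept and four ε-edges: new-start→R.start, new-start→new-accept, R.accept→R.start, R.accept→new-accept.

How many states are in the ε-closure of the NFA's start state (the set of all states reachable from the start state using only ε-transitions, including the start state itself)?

Work bottom-up. For each fragment F, track |ε-closure(F.start)| and whether F's accept lies in that closure (i.e. whether F accepts ε). A single-symbol fragment has closure size 1 and does not accept ε.
  aa → same as the first factor's closure: |ε-closure| = 1
  (aa)* → |ε-closure| = 1 (new start) + 1 (body) + 1 (new accept) = 3
  b|c → |ε-closure| = 1 + 1 + 1 = 3 (the new accept is not ε-reachable since no branch accepts ε)
  (aa)*(b|c) → the left operand accepts ε, so the closure extends into the next operand (via the concat ε-link); |ε-closure| = 3 + 3 = 6

6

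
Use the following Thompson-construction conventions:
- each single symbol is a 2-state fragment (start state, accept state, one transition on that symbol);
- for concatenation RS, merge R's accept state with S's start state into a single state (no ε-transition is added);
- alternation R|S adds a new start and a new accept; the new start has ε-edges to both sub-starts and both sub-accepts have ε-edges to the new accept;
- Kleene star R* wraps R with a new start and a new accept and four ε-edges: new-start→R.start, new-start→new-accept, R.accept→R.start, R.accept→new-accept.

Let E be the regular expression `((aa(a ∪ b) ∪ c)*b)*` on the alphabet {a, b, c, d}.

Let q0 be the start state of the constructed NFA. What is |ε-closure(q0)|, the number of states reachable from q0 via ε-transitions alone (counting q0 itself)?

7

Let C(F) = |ε-closure(F.start)| within fragment F, and note whether F accepts ε. Symbol fragments have C = 1 and do not accept ε. Then:
  a ∪ b — new start ε-reaches every alternative's start; none of them accept ε, so the new accept is not reached: C = 1 + 1 + 1 = 3
  aa(a ∪ b) — C equals the left operand's closure size = 1 (its accept is not ε-reachable, so the closure stops there)
  aa(a ∪ b) ∪ c — C = 1 + 1 + 1 = 3 (the new accept is not ε-reachable since no branch accepts ε)
  (aa(a ∪ b) ∪ c)* — new start has ε-edges to the inner start and to the new accept, so C = 2 + 3 = 5
  (aa(a ∪ b) ∪ c)*b — the left operand accepts ε, so the closure extends into the next operand (the shared merged state is already counted); C = 5 + (1−1) = 5
  ((aa(a ∪ b) ∪ c)*b)* — C = 1 (new start) + 5 (body) + 1 (new accept) = 7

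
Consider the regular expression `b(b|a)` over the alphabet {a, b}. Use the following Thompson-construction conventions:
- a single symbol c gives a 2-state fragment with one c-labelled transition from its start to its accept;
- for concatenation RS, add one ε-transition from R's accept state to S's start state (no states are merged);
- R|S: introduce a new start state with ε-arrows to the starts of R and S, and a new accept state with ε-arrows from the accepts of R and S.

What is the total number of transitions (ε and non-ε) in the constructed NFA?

Recursing over subexpressions:
Each of the 3 symbol leaves contributes 1 transition (1 symbol, 0 ε).
  b|a = 6 transitions (2 symbol, 4 ε)
  b(b|a) = 8 transitions (3 symbol, 5 ε)

8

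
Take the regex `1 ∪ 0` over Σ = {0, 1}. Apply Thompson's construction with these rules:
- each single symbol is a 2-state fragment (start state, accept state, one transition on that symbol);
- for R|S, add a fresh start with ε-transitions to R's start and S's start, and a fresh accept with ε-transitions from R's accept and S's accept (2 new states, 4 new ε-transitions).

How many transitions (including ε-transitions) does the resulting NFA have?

6

Recursing over subexpressions:
Each of the 2 symbol leaves contributes 1 transition (1 symbol, 0 ε).
  1 ∪ 0 → 6 transitions (2 symbol, 4 ε)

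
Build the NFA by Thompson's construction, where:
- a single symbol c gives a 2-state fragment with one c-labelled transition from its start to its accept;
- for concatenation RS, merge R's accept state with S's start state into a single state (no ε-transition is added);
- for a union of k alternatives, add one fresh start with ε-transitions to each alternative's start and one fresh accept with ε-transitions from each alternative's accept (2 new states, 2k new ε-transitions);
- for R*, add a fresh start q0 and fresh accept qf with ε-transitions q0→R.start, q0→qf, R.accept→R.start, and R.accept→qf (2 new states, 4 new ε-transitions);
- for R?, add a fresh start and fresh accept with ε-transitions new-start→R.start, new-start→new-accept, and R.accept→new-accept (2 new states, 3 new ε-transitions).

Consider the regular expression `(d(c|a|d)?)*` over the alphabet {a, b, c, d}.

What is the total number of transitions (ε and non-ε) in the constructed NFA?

Bottom-up over the parse tree:
Each of the 4 symbol leaves contributes 1 transition (1 symbol, 0 ε).
  c|a|d : 9 transitions (3 symbol, 6 ε)
  (c|a|d)? : 12 transitions (3 symbol, 9 ε)
  d(c|a|d)? : 13 transitions (4 symbol, 9 ε)
  (d(c|a|d)?)* : 17 transitions (4 symbol, 13 ε)

17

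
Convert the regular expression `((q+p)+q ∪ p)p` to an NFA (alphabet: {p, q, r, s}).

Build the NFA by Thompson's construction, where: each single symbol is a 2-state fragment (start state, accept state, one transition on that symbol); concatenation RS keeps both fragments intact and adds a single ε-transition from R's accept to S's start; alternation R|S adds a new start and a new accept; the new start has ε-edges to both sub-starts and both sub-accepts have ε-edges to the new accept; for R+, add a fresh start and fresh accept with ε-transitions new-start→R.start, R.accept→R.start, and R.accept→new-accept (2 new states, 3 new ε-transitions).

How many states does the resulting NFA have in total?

Building bottom-up:
Each of the 5 symbol leaves contributes a 2-state fragment.
  q+ — 4 states
  q+p — 6 states
  (q+p)+ — 8 states
  (q+p)+q — 10 states
  (q+p)+q ∪ p — 14 states
  ((q+p)+q ∪ p)p — 16 states

16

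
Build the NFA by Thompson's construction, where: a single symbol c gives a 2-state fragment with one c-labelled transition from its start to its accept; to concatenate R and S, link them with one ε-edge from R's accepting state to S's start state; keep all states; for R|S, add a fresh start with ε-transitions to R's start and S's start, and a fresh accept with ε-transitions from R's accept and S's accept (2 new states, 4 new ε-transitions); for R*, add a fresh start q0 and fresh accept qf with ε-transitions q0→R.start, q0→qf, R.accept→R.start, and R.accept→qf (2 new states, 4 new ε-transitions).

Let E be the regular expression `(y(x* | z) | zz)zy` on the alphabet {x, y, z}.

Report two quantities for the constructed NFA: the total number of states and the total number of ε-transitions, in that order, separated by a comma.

Per subexpression:
Each of the 7 symbol leaves contributes 2 states and 0 ε-transitions.
  x* = 4 states, 4 ε-transitions
  x* | z = 8 states, 8 ε-transitions
  y(x* | z) = 10 states, 9 ε-transitions
  zz = 4 states, 1 ε-transition
  y(x* | z) | zz = 16 states, 14 ε-transitions
  (y(x* | z) | zz)zy = 20 states, 16 ε-transitions

20, 16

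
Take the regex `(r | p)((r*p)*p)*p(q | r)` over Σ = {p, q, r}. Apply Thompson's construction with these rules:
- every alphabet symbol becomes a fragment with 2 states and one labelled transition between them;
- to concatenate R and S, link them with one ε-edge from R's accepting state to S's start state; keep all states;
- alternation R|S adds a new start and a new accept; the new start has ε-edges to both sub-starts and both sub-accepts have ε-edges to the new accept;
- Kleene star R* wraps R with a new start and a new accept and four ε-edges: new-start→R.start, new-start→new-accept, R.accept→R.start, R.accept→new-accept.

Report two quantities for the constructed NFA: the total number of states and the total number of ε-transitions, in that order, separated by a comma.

26, 25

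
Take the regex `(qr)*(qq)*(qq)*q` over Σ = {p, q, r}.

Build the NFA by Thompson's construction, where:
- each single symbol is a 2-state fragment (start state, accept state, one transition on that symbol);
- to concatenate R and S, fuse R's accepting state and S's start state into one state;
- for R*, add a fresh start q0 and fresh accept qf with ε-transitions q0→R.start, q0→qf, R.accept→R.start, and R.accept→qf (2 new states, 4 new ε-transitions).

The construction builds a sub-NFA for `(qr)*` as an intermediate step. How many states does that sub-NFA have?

Fragment for `(qr)*`:
Each of the 2 symbol leaves contributes a 2-state fragment.
  qr → 3 states
  (qr)* → 5 states

5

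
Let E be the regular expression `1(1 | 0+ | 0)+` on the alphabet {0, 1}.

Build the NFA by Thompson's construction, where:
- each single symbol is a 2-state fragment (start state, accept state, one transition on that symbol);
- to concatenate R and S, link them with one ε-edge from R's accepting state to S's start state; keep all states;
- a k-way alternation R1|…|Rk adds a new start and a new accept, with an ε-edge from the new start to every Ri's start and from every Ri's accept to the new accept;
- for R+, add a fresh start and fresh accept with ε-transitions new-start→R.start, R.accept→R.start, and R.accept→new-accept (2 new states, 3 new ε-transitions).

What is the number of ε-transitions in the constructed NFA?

13

Recursing over subexpressions:
Each of the 4 symbol leaves contributes 0 ε-transitions.
  0+ : 3 ε-transitions
  1 | 0+ | 0 : 9 ε-transitions
  (1 | 0+ | 0)+ : 12 ε-transitions
  1(1 | 0+ | 0)+ : 13 ε-transitions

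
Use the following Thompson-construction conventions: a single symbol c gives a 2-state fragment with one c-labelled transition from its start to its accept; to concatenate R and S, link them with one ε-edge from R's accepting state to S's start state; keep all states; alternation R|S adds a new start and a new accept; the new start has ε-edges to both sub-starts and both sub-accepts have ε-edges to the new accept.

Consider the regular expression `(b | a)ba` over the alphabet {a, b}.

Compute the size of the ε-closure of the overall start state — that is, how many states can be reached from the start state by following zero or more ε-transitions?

3

Work bottom-up. For each fragment F, track |ε-closure(F.start)| and whether F's accept lies in that closure (i.e. whether F accepts ε). A single-symbol fragment has closure size 1 and does not accept ε.
  b | a — |closure| = 1 + 1 + 1 = 3 (the new accept is not ε-reachable since no branch accepts ε)
  (b | a)ba — same as the first factor's closure: |closure| = 3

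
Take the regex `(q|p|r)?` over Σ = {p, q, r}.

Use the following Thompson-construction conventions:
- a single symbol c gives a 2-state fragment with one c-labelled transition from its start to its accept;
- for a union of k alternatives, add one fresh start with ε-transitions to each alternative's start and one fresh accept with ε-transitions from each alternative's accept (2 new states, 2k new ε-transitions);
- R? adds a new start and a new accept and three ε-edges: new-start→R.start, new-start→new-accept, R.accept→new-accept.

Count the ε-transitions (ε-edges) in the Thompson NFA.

Bottom-up over the parse tree:
Each of the 3 symbol leaves contributes 0 ε-transitions.
  q|p|r — 6 ε-transitions
  (q|p|r)? — 9 ε-transitions

9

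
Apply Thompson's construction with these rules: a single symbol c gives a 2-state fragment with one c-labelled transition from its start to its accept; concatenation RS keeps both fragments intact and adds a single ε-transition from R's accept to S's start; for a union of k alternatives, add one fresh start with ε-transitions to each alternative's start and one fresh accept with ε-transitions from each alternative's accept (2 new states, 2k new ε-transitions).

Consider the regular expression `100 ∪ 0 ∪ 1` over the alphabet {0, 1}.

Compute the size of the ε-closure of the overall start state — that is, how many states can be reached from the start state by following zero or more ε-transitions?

Work bottom-up. For each fragment F, track |ε-closure(F.start)| and whether F's accept lies in that closure (i.e. whether F accepts ε). A single-symbol fragment has closure size 1 and does not accept ε.
  100 — C equals the left operand's closure size = 1 (its accept is not ε-reachable, so the closure stops there)
  100 ∪ 0 ∪ 1 — new start ε-reaches every alternative's start; none of them accept ε, so the new accept is not reached: C = 1 + 1 + 1 + 1 = 4

4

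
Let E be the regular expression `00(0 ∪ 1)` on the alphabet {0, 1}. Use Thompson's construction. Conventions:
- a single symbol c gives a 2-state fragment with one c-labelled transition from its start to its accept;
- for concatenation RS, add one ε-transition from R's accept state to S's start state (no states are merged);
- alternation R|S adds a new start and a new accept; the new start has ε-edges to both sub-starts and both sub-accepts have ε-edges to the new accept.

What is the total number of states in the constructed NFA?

Per subexpression:
Each of the 4 symbol leaves contributes a 2-state fragment.
  0 ∪ 1 — 6 states
  00(0 ∪ 1) — 10 states

10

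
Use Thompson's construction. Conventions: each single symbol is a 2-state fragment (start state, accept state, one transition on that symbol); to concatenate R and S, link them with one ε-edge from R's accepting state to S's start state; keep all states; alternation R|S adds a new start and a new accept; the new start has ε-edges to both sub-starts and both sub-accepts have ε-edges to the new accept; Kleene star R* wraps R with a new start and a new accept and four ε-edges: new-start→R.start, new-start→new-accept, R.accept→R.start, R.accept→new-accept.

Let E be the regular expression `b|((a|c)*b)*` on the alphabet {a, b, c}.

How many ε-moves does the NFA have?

17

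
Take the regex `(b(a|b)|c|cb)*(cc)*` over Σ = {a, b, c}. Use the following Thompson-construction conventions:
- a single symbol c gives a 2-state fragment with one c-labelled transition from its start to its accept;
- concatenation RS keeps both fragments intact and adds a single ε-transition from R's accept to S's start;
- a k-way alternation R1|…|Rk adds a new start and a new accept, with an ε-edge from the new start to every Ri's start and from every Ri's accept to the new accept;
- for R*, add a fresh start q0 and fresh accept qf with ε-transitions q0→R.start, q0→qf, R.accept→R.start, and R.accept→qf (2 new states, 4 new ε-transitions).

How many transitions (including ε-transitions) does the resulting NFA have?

30

Building bottom-up:
Each of the 8 symbol leaves contributes 1 transition (1 symbol, 0 ε).
  a|b : 6 transitions (2 symbol, 4 ε)
  b(a|b) : 8 transitions (3 symbol, 5 ε)
  cb : 3 transitions (2 symbol, 1 ε)
  b(a|b)|c|cb : 18 transitions (6 symbol, 12 ε)
  (b(a|b)|c|cb)* : 22 transitions (6 symbol, 16 ε)
  cc : 3 transitions (2 symbol, 1 ε)
  (cc)* : 7 transitions (2 symbol, 5 ε)
  (b(a|b)|c|cb)*(cc)* : 30 transitions (8 symbol, 22 ε)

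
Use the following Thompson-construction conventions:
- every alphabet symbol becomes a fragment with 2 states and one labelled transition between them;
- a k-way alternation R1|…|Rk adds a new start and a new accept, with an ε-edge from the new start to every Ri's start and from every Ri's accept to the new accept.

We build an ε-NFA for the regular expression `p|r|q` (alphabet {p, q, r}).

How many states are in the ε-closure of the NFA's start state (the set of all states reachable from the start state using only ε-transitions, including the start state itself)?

Work bottom-up. For each fragment F, track |ε-closure(F.start)| and whether F's accept lies in that closure (i.e. whether F accepts ε). A single-symbol fragment has closure size 1 and does not accept ε.
  p|r|q : C = 1 + 1 + 1 + 1 = 4 (the new accept is not ε-reachable since no branch accepts ε)

4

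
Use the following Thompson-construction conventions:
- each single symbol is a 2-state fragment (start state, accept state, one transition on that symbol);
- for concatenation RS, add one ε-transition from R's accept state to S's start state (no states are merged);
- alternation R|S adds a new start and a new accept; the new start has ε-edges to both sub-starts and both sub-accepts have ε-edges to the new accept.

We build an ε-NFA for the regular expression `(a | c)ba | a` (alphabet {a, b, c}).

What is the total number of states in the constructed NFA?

By structural recursion:
Each of the 5 symbol leaves contributes a 2-state fragment.
  a | c → 6 states
  (a | c)ba → 10 states
  (a | c)ba | a → 14 states

14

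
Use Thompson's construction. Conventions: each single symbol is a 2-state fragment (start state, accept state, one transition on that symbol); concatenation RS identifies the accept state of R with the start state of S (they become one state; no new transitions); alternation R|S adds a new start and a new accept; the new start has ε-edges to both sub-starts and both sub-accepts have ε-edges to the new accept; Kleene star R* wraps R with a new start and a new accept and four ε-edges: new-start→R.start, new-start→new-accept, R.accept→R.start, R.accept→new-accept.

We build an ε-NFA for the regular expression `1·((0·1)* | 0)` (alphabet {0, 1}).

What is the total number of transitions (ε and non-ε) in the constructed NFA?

12

Recursing over subexpressions:
Each of the 4 symbol leaves contributes 1 transition (1 symbol, 0 ε).
  0·1 = 2 transitions (2 symbol, 0 ε)
  (0·1)* = 6 transitions (2 symbol, 4 ε)
  (0·1)* | 0 = 11 transitions (3 symbol, 8 ε)
  1·((0·1)* | 0) = 12 transitions (4 symbol, 8 ε)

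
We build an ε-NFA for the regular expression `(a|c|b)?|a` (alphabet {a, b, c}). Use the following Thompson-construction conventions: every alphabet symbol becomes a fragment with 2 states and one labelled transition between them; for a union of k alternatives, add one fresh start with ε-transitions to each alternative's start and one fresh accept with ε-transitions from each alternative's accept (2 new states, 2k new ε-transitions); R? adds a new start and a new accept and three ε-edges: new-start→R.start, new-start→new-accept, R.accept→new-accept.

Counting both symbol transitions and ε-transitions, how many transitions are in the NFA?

17

Bottom-up over the parse tree:
Each of the 4 symbol leaves contributes 1 transition (1 symbol, 0 ε).
  a|c|b = 9 transitions (3 symbol, 6 ε)
  (a|c|b)? = 12 transitions (3 symbol, 9 ε)
  (a|c|b)?|a = 17 transitions (4 symbol, 13 ε)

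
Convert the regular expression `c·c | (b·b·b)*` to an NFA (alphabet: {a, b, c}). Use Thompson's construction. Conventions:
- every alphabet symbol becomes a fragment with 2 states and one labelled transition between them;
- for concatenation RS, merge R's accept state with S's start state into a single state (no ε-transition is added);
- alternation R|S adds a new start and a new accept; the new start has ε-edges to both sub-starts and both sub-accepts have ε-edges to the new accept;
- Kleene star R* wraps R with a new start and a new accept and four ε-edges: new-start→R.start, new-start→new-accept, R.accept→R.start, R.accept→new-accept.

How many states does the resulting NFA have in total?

By structural recursion:
Each of the 5 symbol leaves contributes a 2-state fragment.
  c·c → 3 states
  b·b·b → 4 states
  (b·b·b)* → 6 states
  c·c | (b·b·b)* → 11 states

11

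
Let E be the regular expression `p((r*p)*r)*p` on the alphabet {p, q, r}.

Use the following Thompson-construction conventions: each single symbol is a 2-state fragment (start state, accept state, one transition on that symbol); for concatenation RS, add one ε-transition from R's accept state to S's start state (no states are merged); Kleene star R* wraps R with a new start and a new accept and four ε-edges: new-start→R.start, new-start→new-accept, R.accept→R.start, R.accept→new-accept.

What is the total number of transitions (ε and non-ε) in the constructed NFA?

21

By structural recursion:
Each of the 5 symbol leaves contributes 1 transition (1 symbol, 0 ε).
  r* → 5 transitions (1 symbol, 4 ε)
  r*p → 7 transitions (2 symbol, 5 ε)
  (r*p)* → 11 transitions (2 symbol, 9 ε)
  (r*p)*r → 13 transitions (3 symbol, 10 ε)
  ((r*p)*r)* → 17 transitions (3 symbol, 14 ε)
  p((r*p)*r)*p → 21 transitions (5 symbol, 16 ε)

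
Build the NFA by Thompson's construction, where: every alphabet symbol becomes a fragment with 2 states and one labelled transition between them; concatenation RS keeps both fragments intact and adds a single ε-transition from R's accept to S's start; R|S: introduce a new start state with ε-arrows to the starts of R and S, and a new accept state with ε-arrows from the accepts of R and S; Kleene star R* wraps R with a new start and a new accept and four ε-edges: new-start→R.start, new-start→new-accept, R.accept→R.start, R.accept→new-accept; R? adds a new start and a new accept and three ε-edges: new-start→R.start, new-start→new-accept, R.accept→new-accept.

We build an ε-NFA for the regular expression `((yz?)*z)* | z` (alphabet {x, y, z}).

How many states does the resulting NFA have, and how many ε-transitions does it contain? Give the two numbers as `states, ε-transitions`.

16, 17

Recursing over subexpressions:
Each of the 4 symbol leaves contributes 2 states and 0 ε-transitions.
  z? → 4 states, 3 ε-transitions
  yz? → 6 states, 4 ε-transitions
  (yz?)* → 8 states, 8 ε-transitions
  (yz?)*z → 10 states, 9 ε-transitions
  ((yz?)*z)* → 12 states, 13 ε-transitions
  ((yz?)*z)* | z → 16 states, 17 ε-transitions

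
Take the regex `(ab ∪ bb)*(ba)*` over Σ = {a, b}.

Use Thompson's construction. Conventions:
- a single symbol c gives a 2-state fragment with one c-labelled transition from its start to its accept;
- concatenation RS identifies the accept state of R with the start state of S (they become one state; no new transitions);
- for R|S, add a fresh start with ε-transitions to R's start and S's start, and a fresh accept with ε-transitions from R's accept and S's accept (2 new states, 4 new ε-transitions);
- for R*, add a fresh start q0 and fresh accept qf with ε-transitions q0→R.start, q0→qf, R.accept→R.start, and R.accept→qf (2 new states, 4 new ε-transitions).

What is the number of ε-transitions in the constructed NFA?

12

By structural recursion:
Each of the 6 symbol leaves contributes 0 ε-transitions.
  ab : 0 ε-transitions
  bb : 0 ε-transitions
  ab ∪ bb : 4 ε-transitions
  (ab ∪ bb)* : 8 ε-transitions
  ba : 0 ε-transitions
  (ba)* : 4 ε-transitions
  (ab ∪ bb)*(ba)* : 12 ε-transitions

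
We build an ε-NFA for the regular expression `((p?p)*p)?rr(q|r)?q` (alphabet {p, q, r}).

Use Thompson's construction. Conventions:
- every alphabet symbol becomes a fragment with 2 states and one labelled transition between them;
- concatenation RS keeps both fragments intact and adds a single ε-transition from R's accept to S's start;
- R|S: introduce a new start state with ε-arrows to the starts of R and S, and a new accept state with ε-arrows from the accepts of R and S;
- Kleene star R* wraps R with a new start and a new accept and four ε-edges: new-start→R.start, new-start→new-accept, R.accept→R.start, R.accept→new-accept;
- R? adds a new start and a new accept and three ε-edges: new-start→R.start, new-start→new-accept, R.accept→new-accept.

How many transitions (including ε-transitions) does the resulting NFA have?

Recursing over subexpressions:
Each of the 8 symbol leaves contributes 1 transition (1 symbol, 0 ε).
  p? → 4 transitions (1 symbol, 3 ε)
  p?p → 6 transitions (2 symbol, 4 ε)
  (p?p)* → 10 transitions (2 symbol, 8 ε)
  (p?p)*p → 12 transitions (3 symbol, 9 ε)
  ((p?p)*p)? → 15 transitions (3 symbol, 12 ε)
  q|r → 6 transitions (2 symbol, 4 ε)
  (q|r)? → 9 transitions (2 symbol, 7 ε)
  ((p?p)*p)?rr(q|r)?q → 31 transitions (8 symbol, 23 ε)

31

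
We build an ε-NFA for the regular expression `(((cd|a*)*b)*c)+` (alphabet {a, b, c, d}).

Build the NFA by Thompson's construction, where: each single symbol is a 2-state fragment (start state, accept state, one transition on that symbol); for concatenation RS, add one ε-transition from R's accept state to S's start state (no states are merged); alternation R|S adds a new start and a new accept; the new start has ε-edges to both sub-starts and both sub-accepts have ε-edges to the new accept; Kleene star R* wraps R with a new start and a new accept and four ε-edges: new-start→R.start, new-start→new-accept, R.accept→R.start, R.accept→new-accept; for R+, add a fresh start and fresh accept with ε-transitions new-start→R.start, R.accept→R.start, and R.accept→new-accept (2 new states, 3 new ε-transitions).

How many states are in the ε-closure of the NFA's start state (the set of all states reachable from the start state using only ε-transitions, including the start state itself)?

13

Work bottom-up. For each fragment F, track |ε-closure(F.start)| and whether F's accept lies in that closure (i.e. whether F accepts ε). A single-symbol fragment has closure size 1 and does not accept ε.
  cd — |ε-closure| equals the left operand's closure size = 1 (its accept is not ε-reachable, so the closure stops there)
  a* — the star's fresh start ε-reaches both the body's start and the fresh accept: |ε-closure| = 2 + 1 = 3
  cd|a* — |ε-closure| = 1 (new start) + (1 + 3) + 1 (new accept, since some branch ε-reaches its own accept) = 6
  (cd|a*)* — new start has ε-edges to the inner start and to the new accept, so |ε-closure| = 2 + 6 = 8
  (cd|a*)*b — the left operand accepts ε, so the closure extends into the next operand (via the concat ε-link); |ε-closure| = 8 + 1 = 9
  ((cd|a*)*b)* — new start has ε-edges to the inner start and to the new accept, so |ε-closure| = 2 + 9 = 11
  ((cd|a*)*b)*c — |ε-closure| = 11 + 1 = 12 (closure spills across the concat boundary because the left factor accepts ε)
  (((cd|a*)*b)*c)+ — |ε-closure| = 1 + 12 = 13 (the body doesn't accept ε, so the new accept is not reached)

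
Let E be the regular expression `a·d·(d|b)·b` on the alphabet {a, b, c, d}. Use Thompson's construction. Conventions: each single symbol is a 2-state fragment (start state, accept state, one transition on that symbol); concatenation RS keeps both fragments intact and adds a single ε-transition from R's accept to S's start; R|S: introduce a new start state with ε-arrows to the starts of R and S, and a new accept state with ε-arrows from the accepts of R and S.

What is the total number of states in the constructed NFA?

12

By structural recursion:
Each of the 5 symbol leaves contributes a 2-state fragment.
  d|b — 6 states
  a·d·(d|b)·b — 12 states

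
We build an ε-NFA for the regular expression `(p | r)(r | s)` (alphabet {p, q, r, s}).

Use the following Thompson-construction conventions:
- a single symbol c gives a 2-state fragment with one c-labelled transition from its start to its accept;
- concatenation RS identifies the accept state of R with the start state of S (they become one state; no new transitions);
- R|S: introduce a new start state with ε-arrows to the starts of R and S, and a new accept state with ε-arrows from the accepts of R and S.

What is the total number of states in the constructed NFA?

Bottom-up over the parse tree:
Each of the 4 symbol leaves contributes a 2-state fragment.
  p | r : 6 states
  r | s : 6 states
  (p | r)(r | s) : 11 states

11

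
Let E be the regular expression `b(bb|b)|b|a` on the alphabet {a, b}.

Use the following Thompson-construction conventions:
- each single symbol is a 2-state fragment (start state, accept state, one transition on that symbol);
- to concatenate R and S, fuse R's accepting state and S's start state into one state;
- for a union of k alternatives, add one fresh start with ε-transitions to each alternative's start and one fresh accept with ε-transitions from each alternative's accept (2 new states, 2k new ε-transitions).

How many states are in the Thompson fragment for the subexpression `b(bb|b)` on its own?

8

Fragment for `b(bb|b)`:
Each of the 4 symbol leaves contributes a 2-state fragment.
  bb → 3 states
  bb|b → 7 states
  b(bb|b) → 8 states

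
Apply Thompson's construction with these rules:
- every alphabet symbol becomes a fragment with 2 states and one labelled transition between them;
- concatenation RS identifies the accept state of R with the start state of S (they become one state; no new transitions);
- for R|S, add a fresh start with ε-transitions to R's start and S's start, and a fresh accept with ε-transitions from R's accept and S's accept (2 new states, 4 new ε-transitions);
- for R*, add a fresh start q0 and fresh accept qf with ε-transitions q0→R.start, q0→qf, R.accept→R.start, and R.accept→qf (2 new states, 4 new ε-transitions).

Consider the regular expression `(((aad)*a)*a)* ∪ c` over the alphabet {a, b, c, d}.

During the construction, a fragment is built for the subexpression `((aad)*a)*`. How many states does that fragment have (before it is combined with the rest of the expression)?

Fragment for `((aad)*a)*`:
Each of the 4 symbol leaves contributes a 2-state fragment.
  aad → 4 states
  (aad)* → 6 states
  (aad)*a → 7 states
  ((aad)*a)* → 9 states

9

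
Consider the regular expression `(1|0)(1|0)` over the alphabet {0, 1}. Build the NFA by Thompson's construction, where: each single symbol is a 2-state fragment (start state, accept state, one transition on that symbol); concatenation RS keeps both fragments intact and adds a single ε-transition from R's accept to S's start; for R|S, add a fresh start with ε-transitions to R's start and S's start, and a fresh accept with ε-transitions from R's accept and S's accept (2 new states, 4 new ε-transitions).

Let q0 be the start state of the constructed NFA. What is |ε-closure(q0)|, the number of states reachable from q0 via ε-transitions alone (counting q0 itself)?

3

Let C(F) = |ε-closure(F.start)| within fragment F, and note whether F accepts ε. Symbol fragments have C = 1 and do not accept ε. Then:
  1|0 — |closure| = 1 + 1 + 1 = 3 (the new accept is not ε-reachable since no branch accepts ε)
  1|0 — |closure| = 1 + 1 + 1 = 3 (the new accept is not ε-reachable since no branch accepts ε)
  (1|0)(1|0) — same as the first factor's closure: |closure| = 3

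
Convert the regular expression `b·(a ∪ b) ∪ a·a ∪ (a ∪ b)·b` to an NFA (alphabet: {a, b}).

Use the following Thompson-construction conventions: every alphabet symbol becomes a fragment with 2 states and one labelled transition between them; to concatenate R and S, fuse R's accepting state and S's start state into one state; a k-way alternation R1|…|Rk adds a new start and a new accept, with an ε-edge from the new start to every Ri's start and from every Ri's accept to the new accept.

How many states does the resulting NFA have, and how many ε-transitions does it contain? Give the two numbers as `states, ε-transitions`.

Building bottom-up:
Each of the 8 symbol leaves contributes 2 states and 0 ε-transitions.
  a ∪ b — 6 states, 4 ε-transitions
  b·(a ∪ b) — 7 states, 4 ε-transitions
  a·a — 3 states, 0 ε-transitions
  a ∪ b — 6 states, 4 ε-transitions
  (a ∪ b)·b — 7 states, 4 ε-transitions
  b·(a ∪ b) ∪ a·a ∪ (a ∪ b)·b — 19 states, 14 ε-transitions

19, 14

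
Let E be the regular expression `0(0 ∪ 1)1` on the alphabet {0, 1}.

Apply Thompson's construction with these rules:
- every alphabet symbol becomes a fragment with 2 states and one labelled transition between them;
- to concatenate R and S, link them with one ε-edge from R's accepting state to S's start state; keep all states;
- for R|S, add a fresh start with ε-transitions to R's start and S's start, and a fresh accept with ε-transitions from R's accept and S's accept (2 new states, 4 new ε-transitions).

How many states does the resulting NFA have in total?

By structural recursion:
Each of the 4 symbol leaves contributes a 2-state fragment.
  0 ∪ 1 → 6 states
  0(0 ∪ 1)1 → 10 states

10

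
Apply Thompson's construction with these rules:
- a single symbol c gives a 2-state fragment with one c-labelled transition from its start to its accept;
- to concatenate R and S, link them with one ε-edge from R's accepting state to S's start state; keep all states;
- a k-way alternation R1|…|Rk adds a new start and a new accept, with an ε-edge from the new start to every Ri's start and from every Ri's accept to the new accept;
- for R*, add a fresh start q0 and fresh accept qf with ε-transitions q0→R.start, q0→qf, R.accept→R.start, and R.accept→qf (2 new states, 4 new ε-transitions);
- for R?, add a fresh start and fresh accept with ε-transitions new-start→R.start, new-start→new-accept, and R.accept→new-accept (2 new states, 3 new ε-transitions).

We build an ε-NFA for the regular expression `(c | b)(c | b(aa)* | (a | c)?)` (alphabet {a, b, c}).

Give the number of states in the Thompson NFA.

26

Recursing over subexpressions:
Each of the 8 symbol leaves contributes a 2-state fragment.
  c | b → 6 states
  aa → 4 states
  (aa)* → 6 states
  b(aa)* → 8 states
  a | c → 6 states
  (a | c)? → 8 states
  c | b(aa)* | (a | c)? → 20 states
  (c | b)(c | b(aa)* | (a | c)?) → 26 states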